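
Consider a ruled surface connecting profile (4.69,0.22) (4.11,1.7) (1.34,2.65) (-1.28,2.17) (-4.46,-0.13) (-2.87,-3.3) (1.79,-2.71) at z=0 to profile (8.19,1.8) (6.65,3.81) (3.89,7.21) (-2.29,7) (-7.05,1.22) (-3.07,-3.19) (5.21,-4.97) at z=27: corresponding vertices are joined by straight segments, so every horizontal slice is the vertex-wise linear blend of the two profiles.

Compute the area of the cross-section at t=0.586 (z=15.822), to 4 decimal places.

Area at t=0.586: 82.4138

Cross-section at t=0.586: each vertex is (1-t)·p0[i] + t·p1[i].
  v1: (1-0.586)·(4.69,0.22) + 0.586·(8.19,1.8) = (6.7410,1.1459)
  v2: (1-0.586)·(4.11,1.7) + 0.586·(6.65,3.81) = (5.5984,2.9365)
  v3: (1-0.586)·(1.34,2.65) + 0.586·(3.89,7.21) = (2.8343,5.3222)
  v4: (1-0.586)·(-1.28,2.17) + 0.586·(-2.29,7) = (-1.8719,5.0004)
  v5: (1-0.586)·(-4.46,-0.13) + 0.586·(-7.05,1.22) = (-5.9777,0.6611)
  v6: (1-0.586)·(-2.87,-3.3) + 0.586·(-3.07,-3.19) = (-2.9872,-3.2355)
  v7: (1-0.586)·(1.79,-2.71) + 0.586·(5.21,-4.97) = (3.7941,-4.0344)
Shoelace sum Σ(x_i·y_{i+1} − x_{i+1}·y_i):
  i=1: 6.7410·2.9365 − 5.5984·1.1459 = +13.3795 (running +13.3795)
  i=2: 5.5984·5.3222 − 2.8343·2.9365 = +21.4730 (running +34.8525)
  i=3: 2.8343·5.0004 − -1.8719·5.3222 = +24.1349 (running +58.9874)
  i=4: -1.8719·0.6611 − -5.9777·5.0004 = +28.6535 (running +87.6409)
  i=5: -5.9777·-3.2355 − -2.9872·0.6611 = +21.3161 (running +108.9570)
  i=6: -2.9872·-4.0344 − 3.7941·-3.2355 = +24.3275 (running +133.2844)
  i=7: 3.7941·1.1459 − 6.7410·-4.0344 = +31.5432 (running +164.8277)
Area = |Σ|/2 = |164.8277|/2 = 82.4138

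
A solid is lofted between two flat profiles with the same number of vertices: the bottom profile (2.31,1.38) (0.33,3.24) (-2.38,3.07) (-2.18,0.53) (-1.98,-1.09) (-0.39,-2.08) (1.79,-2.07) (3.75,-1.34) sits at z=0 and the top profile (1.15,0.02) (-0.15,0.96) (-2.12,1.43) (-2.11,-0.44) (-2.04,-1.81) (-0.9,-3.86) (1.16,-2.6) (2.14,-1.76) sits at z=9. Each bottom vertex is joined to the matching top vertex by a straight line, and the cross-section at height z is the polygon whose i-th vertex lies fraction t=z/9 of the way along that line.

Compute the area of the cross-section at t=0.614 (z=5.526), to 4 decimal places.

Area at t=0.614: 17.3323

Cross-section at t=0.614: each vertex is (1-t)·p0[i] + t·p1[i].
  v1: (1-0.614)·(2.31,1.38) + 0.614·(1.15,0.02) = (1.5978,0.5450)
  v2: (1-0.614)·(0.33,3.24) + 0.614·(-0.15,0.96) = (0.0353,1.8401)
  v3: (1-0.614)·(-2.38,3.07) + 0.614·(-2.12,1.43) = (-2.2204,2.0630)
  v4: (1-0.614)·(-2.18,0.53) + 0.614·(-2.11,-0.44) = (-2.1370,-0.0656)
  v5: (1-0.614)·(-1.98,-1.09) + 0.614·(-2.04,-1.81) = (-2.0168,-1.5321)
  v6: (1-0.614)·(-0.39,-2.08) + 0.614·(-0.9,-3.86) = (-0.7031,-3.1729)
  v7: (1-0.614)·(1.79,-2.07) + 0.614·(1.16,-2.6) = (1.4032,-2.3954)
  v8: (1-0.614)·(3.75,-1.34) + 0.614·(2.14,-1.76) = (2.7615,-1.5979)
Shoelace sum Σ(x_i·y_{i+1} − x_{i+1}·y_i):
  i=1: 1.5978·1.8401 − 0.0353·0.5450 = +2.9208 (running +2.9208)
  i=2: 0.0353·2.0630 − -2.2204·1.8401 = +4.1584 (running +7.0792)
  i=3: -2.2204·-0.0656 − -2.1370·2.0630 = +4.5544 (running +11.6336)
  i=4: -2.1370·-1.5321 − -2.0168·-0.0656 = +3.1418 (running +14.7754)
  i=5: -2.0168·-3.1729 − -0.7031·-1.5321 = +5.3220 (running +20.0974)
  i=6: -0.7031·-2.3954 − 1.4032·-3.1729 = +6.1365 (running +26.2339)
  i=7: 1.4032·-1.5979 − 2.7615·-2.3954 = +4.3727 (running +30.6066)
  i=8: 2.7615·0.5450 − 1.5978·-1.5979 = +4.0579 (running +34.6646)
Area = |Σ|/2 = |34.6646|/2 = 17.3323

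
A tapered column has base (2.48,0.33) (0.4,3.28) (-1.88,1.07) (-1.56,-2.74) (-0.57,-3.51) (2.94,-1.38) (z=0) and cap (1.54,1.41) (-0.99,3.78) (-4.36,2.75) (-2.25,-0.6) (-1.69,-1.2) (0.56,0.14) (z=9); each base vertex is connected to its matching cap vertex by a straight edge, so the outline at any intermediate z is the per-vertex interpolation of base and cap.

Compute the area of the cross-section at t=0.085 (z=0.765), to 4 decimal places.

Cross-section at t=0.085: each vertex is (1-t)·p0[i] + t·p1[i].
  v1: (1-0.085)·(2.48,0.33) + 0.085·(1.54,1.41) = (2.4001,0.4218)
  v2: (1-0.085)·(0.4,3.28) + 0.085·(-0.99,3.78) = (0.2819,3.3225)
  v3: (1-0.085)·(-1.88,1.07) + 0.085·(-4.36,2.75) = (-2.0908,1.2128)
  v4: (1-0.085)·(-1.56,-2.74) + 0.085·(-2.25,-0.6) = (-1.6186,-2.5581)
  v5: (1-0.085)·(-0.57,-3.51) + 0.085·(-1.69,-1.2) = (-0.6652,-3.3136)
  v6: (1-0.085)·(2.94,-1.38) + 0.085·(0.56,0.14) = (2.7377,-1.2508)
Shoelace sum Σ(x_i·y_{i+1} − x_{i+1}·y_i):
  i=1: 2.4001·3.3225 − 0.2819·0.4218 = +7.8554 (running +7.8554)
  i=2: 0.2819·1.2128 − -2.0908·3.3225 = +7.2885 (running +15.1440)
  i=3: -2.0908·-2.5581 − -1.6186·1.2128 = +7.3116 (running +22.4555)
  i=4: -1.6186·-3.3136 − -0.6652·-2.5581 = +3.6620 (running +26.1175)
  i=5: -0.6652·-1.2508 − 2.7377·-3.3136 = +9.9038 (running +36.0213)
  i=6: 2.7377·0.4218 − 2.4001·-1.2508 = +4.1568 (running +40.1781)
Area = |Σ|/2 = |40.1781|/2 = 20.0891

Area at t=0.085: 20.0891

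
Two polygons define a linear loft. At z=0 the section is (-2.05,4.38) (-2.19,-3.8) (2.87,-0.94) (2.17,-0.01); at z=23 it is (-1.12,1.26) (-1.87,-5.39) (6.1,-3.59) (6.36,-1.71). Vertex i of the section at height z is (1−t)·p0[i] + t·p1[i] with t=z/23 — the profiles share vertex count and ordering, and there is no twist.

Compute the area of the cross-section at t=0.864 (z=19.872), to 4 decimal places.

Area at t=0.864: 31.6885

Cross-section at t=0.864: each vertex is (1-t)·p0[i] + t·p1[i].
  v1: (1-0.864)·(-2.05,4.38) + 0.864·(-1.12,1.26) = (-1.2465,1.6843)
  v2: (1-0.864)·(-2.19,-3.8) + 0.864·(-1.87,-5.39) = (-1.9135,-5.1738)
  v3: (1-0.864)·(2.87,-0.94) + 0.864·(6.1,-3.59) = (5.6607,-3.2296)
  v4: (1-0.864)·(2.17,-0.01) + 0.864·(6.36,-1.71) = (5.7902,-1.4788)
Shoelace sum Σ(x_i·y_{i+1} − x_{i+1}·y_i):
  i=1: -1.2465·-5.1738 − -1.9135·1.6843 = +9.6720 (running +9.6720)
  i=2: -1.9135·-3.2296 − 5.6607·-5.1738 = +35.4671 (running +45.1391)
  i=3: 5.6607·-1.4788 − 5.7902·-3.2296 = +10.3288 (running +55.4679)
  i=4: 5.7902·1.6843 − -1.2465·-1.4788 = +7.9092 (running +63.3771)
Area = |Σ|/2 = |63.3771|/2 = 31.6885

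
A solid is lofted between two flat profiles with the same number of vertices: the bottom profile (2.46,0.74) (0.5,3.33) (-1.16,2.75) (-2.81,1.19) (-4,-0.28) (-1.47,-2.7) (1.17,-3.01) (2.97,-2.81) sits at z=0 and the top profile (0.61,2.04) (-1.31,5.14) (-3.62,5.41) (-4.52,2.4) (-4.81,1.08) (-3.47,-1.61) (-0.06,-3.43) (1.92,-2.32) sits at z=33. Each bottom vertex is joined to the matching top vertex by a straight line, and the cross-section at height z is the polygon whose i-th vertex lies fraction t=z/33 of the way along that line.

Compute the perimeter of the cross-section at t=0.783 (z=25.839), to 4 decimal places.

Perimeter at t=0.783: 23.1915

Cross-section at t=0.783: each vertex is (1-t)·p0[i] + t·p1[i].
  v1: (1-0.783)·(2.46,0.74) + 0.783·(0.61,2.04) = (1.0114,1.7579)
  v2: (1-0.783)·(0.5,3.33) + 0.783·(-1.31,5.14) = (-0.9172,4.7472)
  v3: (1-0.783)·(-1.16,2.75) + 0.783·(-3.62,5.41) = (-3.0862,4.8328)
  v4: (1-0.783)·(-2.81,1.19) + 0.783·(-4.52,2.4) = (-4.1489,2.1374)
  v5: (1-0.783)·(-4,-0.28) + 0.783·(-4.81,1.08) = (-4.6342,0.7849)
  v6: (1-0.783)·(-1.47,-2.7) + 0.783·(-3.47,-1.61) = (-3.0360,-1.8465)
  v7: (1-0.783)·(1.17,-3.01) + 0.783·(-0.06,-3.43) = (0.2069,-3.3389)
  v8: (1-0.783)·(2.97,-2.81) + 0.783·(1.92,-2.32) = (2.1479,-2.4263)
Perimeter = Σ |v_{i+1} − v_i|:
  edge 1→2: √(-1.9287² + 2.9893²) = 3.5575 (running 3.5575)
  edge 2→3: √(-2.1689² + 0.0856²) = 2.1706 (running 5.7281)
  edge 3→4: √(-1.0628² + -2.6954²) = 2.8973 (running 8.6255)
  edge 4→5: √(-0.4853² + -1.3526²) = 1.4370 (running 10.0624)
  edge 5→6: √(1.5982² + -2.6314²) = 3.0787 (running 13.1412)
  edge 6→7: √(3.2429² + -1.4923²) = 3.5698 (running 16.7110)
  edge 7→8: √(1.9409² + 0.9125²) = 2.1448 (running 18.8557)
  edge 8→1: √(-1.1364² + 4.1842²) = 4.3358 (running 23.1915)
Perimeter = 23.1915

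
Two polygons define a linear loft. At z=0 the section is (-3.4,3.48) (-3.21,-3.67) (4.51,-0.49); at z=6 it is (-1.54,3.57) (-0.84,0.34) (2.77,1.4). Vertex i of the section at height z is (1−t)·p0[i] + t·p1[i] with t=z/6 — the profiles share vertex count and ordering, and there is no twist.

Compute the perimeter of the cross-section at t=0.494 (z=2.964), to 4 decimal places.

Cross-section at t=0.494: each vertex is (1-t)·p0[i] + t·p1[i].
  v1: (1-0.494)·(-3.4,3.48) + 0.494·(-1.54,3.57) = (-2.4812,3.5245)
  v2: (1-0.494)·(-3.21,-3.67) + 0.494·(-0.84,0.34) = (-2.0392,-1.6891)
  v3: (1-0.494)·(4.51,-0.49) + 0.494·(2.77,1.4) = (3.6504,0.4437)
Perimeter = Σ |v_{i+1} − v_i|:
  edge 1→2: √(0.4419² + -5.2135²) = 5.2322 (running 5.2322)
  edge 2→3: √(5.6897² + 2.1327²) = 6.0762 (running 11.3085)
  edge 3→1: √(-6.1316² + 3.0808²) = 6.8621 (running 18.1705)
Perimeter = 18.1705

Perimeter at t=0.494: 18.1705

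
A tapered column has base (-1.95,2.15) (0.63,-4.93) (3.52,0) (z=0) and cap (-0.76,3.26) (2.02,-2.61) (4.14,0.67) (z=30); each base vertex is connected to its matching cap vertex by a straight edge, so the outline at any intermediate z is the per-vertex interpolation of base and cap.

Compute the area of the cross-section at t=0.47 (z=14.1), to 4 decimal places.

Area at t=0.47: 13.7852

Cross-section at t=0.47: each vertex is (1-t)·p0[i] + t·p1[i].
  v1: (1-0.47)·(-1.95,2.15) + 0.47·(-0.76,3.26) = (-1.3907,2.6717)
  v2: (1-0.47)·(0.63,-4.93) + 0.47·(2.02,-2.61) = (1.2833,-3.8396)
  v3: (1-0.47)·(3.52,0) + 0.47·(4.14,0.67) = (3.8114,0.3149)
Shoelace sum Σ(x_i·y_{i+1} − x_{i+1}·y_i):
  i=1: -1.3907·-3.8396 − 1.2833·2.6717 = +1.9111 (running +1.9111)
  i=2: 1.2833·0.3149 − 3.8114·-3.8396 = +15.0384 (running +16.9495)
  i=3: 3.8114·2.6717 − -1.3907·0.3149 = +10.6208 (running +27.5704)
Area = |Σ|/2 = |27.5704|/2 = 13.7852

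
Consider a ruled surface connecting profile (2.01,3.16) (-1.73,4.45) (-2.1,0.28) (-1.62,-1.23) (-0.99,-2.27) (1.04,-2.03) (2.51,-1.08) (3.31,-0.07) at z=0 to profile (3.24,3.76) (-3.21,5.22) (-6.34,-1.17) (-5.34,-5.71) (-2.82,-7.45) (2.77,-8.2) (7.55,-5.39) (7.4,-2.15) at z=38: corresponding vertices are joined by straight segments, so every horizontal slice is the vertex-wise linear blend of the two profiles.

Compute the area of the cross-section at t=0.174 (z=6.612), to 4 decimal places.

Area at t=0.174: 38.1596

Cross-section at t=0.174: each vertex is (1-t)·p0[i] + t·p1[i].
  v1: (1-0.174)·(2.01,3.16) + 0.174·(3.24,3.76) = (2.2240,3.2644)
  v2: (1-0.174)·(-1.73,4.45) + 0.174·(-3.21,5.22) = (-1.9875,4.5840)
  v3: (1-0.174)·(-2.1,0.28) + 0.174·(-6.34,-1.17) = (-2.8378,0.0277)
  v4: (1-0.174)·(-1.62,-1.23) + 0.174·(-5.34,-5.71) = (-2.2673,-2.0095)
  v5: (1-0.174)·(-0.99,-2.27) + 0.174·(-2.82,-7.45) = (-1.3084,-3.1713)
  v6: (1-0.174)·(1.04,-2.03) + 0.174·(2.77,-8.2) = (1.3410,-3.1036)
  v7: (1-0.174)·(2.51,-1.08) + 0.174·(7.55,-5.39) = (3.3870,-1.8299)
  v8: (1-0.174)·(3.31,-0.07) + 0.174·(7.4,-2.15) = (4.0217,-0.4319)
Shoelace sum Σ(x_i·y_{i+1} − x_{i+1}·y_i):
  i=1: 2.2240·4.5840 − -1.9875·3.2644 = +16.6829 (running +16.6829)
  i=2: -1.9875·0.0277 − -2.8378·4.5840 = +12.9532 (running +29.6361)
  i=3: -2.8378·-2.0095 − -2.2673·0.0277 = +5.7653 (running +35.4014)
  i=4: -2.2673·-3.1713 − -1.3084·-2.0095 = +4.5610 (running +39.9624)
  i=5: -1.3084·-3.1036 − 1.3410·-3.1713 = +8.3136 (running +48.2760)
  i=6: 1.3410·-1.8299 − 3.3870·-3.1036 = +8.0577 (running +56.3337)
  i=7: 3.3870·-0.4319 − 4.0217·-1.8299 = +5.8965 (running +62.2302)
  i=8: 4.0217·3.2644 − 2.2240·-0.4319 = +14.0889 (running +76.3191)
Area = |Σ|/2 = |76.3191|/2 = 38.1596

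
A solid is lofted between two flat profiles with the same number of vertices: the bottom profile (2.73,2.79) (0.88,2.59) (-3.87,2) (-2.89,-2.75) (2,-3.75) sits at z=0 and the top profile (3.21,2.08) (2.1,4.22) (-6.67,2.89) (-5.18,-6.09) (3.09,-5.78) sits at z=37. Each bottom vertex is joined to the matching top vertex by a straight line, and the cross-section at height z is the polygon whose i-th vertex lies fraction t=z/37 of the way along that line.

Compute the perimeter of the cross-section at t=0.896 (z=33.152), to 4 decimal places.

Cross-section at t=0.896: each vertex is (1-t)·p0[i] + t·p1[i].
  v1: (1-0.896)·(2.73,2.79) + 0.896·(3.21,2.08) = (3.1601,2.1538)
  v2: (1-0.896)·(0.88,2.59) + 0.896·(2.1,4.22) = (1.9731,4.0505)
  v3: (1-0.896)·(-3.87,2) + 0.896·(-6.67,2.89) = (-6.3788,2.7974)
  v4: (1-0.896)·(-2.89,-2.75) + 0.896·(-5.18,-6.09) = (-4.9418,-5.7426)
  v5: (1-0.896)·(2,-3.75) + 0.896·(3.09,-5.78) = (2.9766,-5.5689)
Perimeter = Σ |v_{i+1} − v_i|:
  edge 1→2: √(-1.1870² + 1.8966²) = 2.2374 (running 2.2374)
  edge 2→3: √(-8.3519² + -1.2530²) = 8.4454 (running 10.6828)
  edge 3→4: √(1.4370² + -8.5401²) = 8.6601 (running 19.3430)
  edge 4→5: √(7.9185² + 0.1738²) = 7.9204 (running 27.2633)
  edge 5→1: √(0.1834² + 7.7227²) = 7.7249 (running 34.9882)
Perimeter = 34.9882

Perimeter at t=0.896: 34.9882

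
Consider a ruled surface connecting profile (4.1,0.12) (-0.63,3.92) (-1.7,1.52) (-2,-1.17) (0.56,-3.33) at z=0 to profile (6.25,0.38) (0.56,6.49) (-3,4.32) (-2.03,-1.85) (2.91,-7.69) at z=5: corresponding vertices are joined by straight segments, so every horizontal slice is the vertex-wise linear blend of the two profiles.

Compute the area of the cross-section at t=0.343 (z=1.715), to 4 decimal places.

Cross-section at t=0.343: each vertex is (1-t)·p0[i] + t·p1[i].
  v1: (1-0.343)·(4.1,0.12) + 0.343·(6.25,0.38) = (4.8375,0.2092)
  v2: (1-0.343)·(-0.63,3.92) + 0.343·(0.56,6.49) = (-0.2218,4.8015)
  v3: (1-0.343)·(-1.7,1.52) + 0.343·(-3,4.32) = (-2.1459,2.4804)
  v4: (1-0.343)·(-2,-1.17) + 0.343·(-2.03,-1.85) = (-2.0103,-1.4032)
  v5: (1-0.343)·(0.56,-3.33) + 0.343·(2.91,-7.69) = (1.3660,-4.8255)
Shoelace sum Σ(x_i·y_{i+1} − x_{i+1}·y_i):
  i=1: 4.8375·4.8015 − -0.2218·0.2092 = +23.2735 (running +23.2735)
  i=2: -0.2218·2.4804 − -2.1459·4.8015 = +9.7533 (running +33.0268)
  i=3: -2.1459·-1.4032 − -2.0103·2.4804 = +7.9975 (running +41.0243)
  i=4: -2.0103·-4.8255 − 1.3660·-1.4032 = +11.6175 (running +52.6418)
  i=5: 1.3660·0.2092 − 4.8375·-4.8255 = +23.6288 (running +76.2706)
Area = |Σ|/2 = |76.2706|/2 = 38.1353

Area at t=0.343: 38.1353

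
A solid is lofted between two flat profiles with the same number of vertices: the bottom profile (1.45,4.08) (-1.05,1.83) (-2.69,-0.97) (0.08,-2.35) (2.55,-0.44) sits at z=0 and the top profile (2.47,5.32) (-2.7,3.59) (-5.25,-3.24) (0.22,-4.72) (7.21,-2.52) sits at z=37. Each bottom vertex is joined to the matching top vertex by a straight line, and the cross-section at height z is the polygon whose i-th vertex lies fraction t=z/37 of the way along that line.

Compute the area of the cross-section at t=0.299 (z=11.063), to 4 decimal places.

Area at t=0.299: 31.9034

Cross-section at t=0.299: each vertex is (1-t)·p0[i] + t·p1[i].
  v1: (1-0.299)·(1.45,4.08) + 0.299·(2.47,5.32) = (1.7550,4.4508)
  v2: (1-0.299)·(-1.05,1.83) + 0.299·(-2.7,3.59) = (-1.5434,2.3562)
  v3: (1-0.299)·(-2.69,-0.97) + 0.299·(-5.25,-3.24) = (-3.4554,-1.6487)
  v4: (1-0.299)·(0.08,-2.35) + 0.299·(0.22,-4.72) = (0.1219,-3.0586)
  v5: (1-0.299)·(2.55,-0.44) + 0.299·(7.21,-2.52) = (3.9433,-1.0619)
Shoelace sum Σ(x_i·y_{i+1} − x_{i+1}·y_i):
  i=1: 1.7550·2.3562 − -1.5434·4.4508 = +11.0042 (running +11.0042)
  i=2: -1.5434·-1.6487 − -3.4554·2.3562 = +10.6864 (running +21.6906)
  i=3: -3.4554·-3.0586 − 0.1219·-1.6487 = +10.7698 (running +32.4605)
  i=4: 0.1219·-1.0619 − 3.9433·-3.0586 = +11.9318 (running +44.3923)
  i=5: 3.9433·4.4508 − 1.7550·-1.0619 = +19.4145 (running +63.8068)
Area = |Σ|/2 = |63.8068|/2 = 31.9034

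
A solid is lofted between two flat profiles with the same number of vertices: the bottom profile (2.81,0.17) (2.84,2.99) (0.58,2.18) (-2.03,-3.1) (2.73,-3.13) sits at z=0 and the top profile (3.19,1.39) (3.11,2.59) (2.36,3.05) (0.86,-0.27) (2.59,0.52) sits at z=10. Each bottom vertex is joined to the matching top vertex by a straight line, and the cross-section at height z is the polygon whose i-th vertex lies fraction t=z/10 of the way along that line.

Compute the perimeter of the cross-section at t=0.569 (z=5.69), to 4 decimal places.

Perimeter at t=0.569: 12.9338

Cross-section at t=0.569: each vertex is (1-t)·p0[i] + t·p1[i].
  v1: (1-0.569)·(2.81,0.17) + 0.569·(3.19,1.39) = (3.0262,0.8642)
  v2: (1-0.569)·(2.84,2.99) + 0.569·(3.11,2.59) = (2.9936,2.7624)
  v3: (1-0.569)·(0.58,2.18) + 0.569·(2.36,3.05) = (1.5928,2.6750)
  v4: (1-0.569)·(-2.03,-3.1) + 0.569·(0.86,-0.27) = (-0.3856,-1.4897)
  v5: (1-0.569)·(2.73,-3.13) + 0.569·(2.59,0.52) = (2.6503,-1.0532)
Perimeter = Σ |v_{i+1} − v_i|:
  edge 1→2: √(-0.0326² + 1.8982²) = 1.8985 (running 1.8985)
  edge 2→3: √(-1.4008² + -0.0874²) = 1.4035 (running 3.3020)
  edge 3→4: √(-1.9784² + -4.1648²) = 4.6108 (running 7.9128)
  edge 4→5: √(3.0359² + 0.4366²) = 3.0672 (running 10.9800)
  edge 5→1: √(0.3759² + 1.9173²) = 1.9538 (running 12.9338)
Perimeter = 12.9338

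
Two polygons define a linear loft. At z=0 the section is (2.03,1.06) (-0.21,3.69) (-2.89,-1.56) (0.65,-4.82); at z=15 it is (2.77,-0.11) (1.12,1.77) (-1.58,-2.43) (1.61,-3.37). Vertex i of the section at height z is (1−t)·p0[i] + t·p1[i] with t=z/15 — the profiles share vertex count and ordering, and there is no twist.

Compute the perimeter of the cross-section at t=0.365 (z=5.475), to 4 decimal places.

Perimeter at t=0.365: 17.9377

Cross-section at t=0.365: each vertex is (1-t)·p0[i] + t·p1[i].
  v1: (1-0.365)·(2.03,1.06) + 0.365·(2.77,-0.11) = (2.3001,0.6330)
  v2: (1-0.365)·(-0.21,3.69) + 0.365·(1.12,1.77) = (0.2755,2.9892)
  v3: (1-0.365)·(-2.89,-1.56) + 0.365·(-1.58,-2.43) = (-2.4119,-1.8776)
  v4: (1-0.365)·(0.65,-4.82) + 0.365·(1.61,-3.37) = (1.0004,-4.2908)
Perimeter = Σ |v_{i+1} − v_i|:
  edge 1→2: √(-2.0246² + 2.3563²) = 3.1066 (running 3.1066)
  edge 2→3: √(-2.6873² + -4.8668²) = 5.5594 (running 8.6660)
  edge 3→4: √(3.4123² + -2.4132²) = 4.1794 (running 12.8454)
  edge 4→1: √(1.2997² + 4.9237²) = 5.0924 (running 17.9377)
Perimeter = 17.9377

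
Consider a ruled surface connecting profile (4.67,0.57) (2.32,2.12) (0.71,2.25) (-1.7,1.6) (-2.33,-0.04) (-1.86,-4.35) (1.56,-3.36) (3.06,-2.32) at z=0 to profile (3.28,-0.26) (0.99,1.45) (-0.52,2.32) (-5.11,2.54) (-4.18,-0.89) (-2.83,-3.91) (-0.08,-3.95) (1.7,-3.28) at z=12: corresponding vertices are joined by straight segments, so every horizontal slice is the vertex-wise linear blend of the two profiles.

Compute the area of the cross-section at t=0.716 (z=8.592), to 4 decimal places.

Cross-section at t=0.716: each vertex is (1-t)·p0[i] + t·p1[i].
  v1: (1-0.716)·(4.67,0.57) + 0.716·(3.28,-0.26) = (3.6748,-0.0243)
  v2: (1-0.716)·(2.32,2.12) + 0.716·(0.99,1.45) = (1.3677,1.6403)
  v3: (1-0.716)·(0.71,2.25) + 0.716·(-0.52,2.32) = (-0.1707,2.3001)
  v4: (1-0.716)·(-1.7,1.6) + 0.716·(-5.11,2.54) = (-4.1416,2.2730)
  v5: (1-0.716)·(-2.33,-0.04) + 0.716·(-4.18,-0.89) = (-3.6546,-0.6486)
  v6: (1-0.716)·(-1.86,-4.35) + 0.716·(-2.83,-3.91) = (-2.5545,-4.0350)
  v7: (1-0.716)·(1.56,-3.36) + 0.716·(-0.08,-3.95) = (0.3858,-3.7824)
  v8: (1-0.716)·(3.06,-2.32) + 0.716·(1.7,-3.28) = (2.0862,-3.0074)
Shoelace sum Σ(x_i·y_{i+1} − x_{i+1}·y_i):
  i=1: 3.6748·1.6403 − 1.3677·-0.0243 = +6.0608 (running +6.0608)
  i=2: 1.3677·2.3001 − -0.1707·1.6403 = +3.4259 (running +9.4867)
  i=3: -0.1707·2.2730 − -4.1416·2.3001 = +9.1381 (running +18.6248)
  i=4: -4.1416·-0.6486 − -3.6546·2.2730 = +10.9933 (running +29.6181)
  i=5: -3.6546·-4.0350 − -2.5545·-0.6486 = +13.0893 (running +42.7074)
  i=6: -2.5545·-3.7824 − 0.3858·-4.0350 = +11.2188 (running +53.9263)
  i=7: 0.3858·-3.0074 − 2.0862·-3.7824 = +6.7310 (running +60.6572)
  i=8: 2.0862·-0.0243 − 3.6748·-3.0074 = +11.0007 (running +71.6579)
Area = |Σ|/2 = |71.6579|/2 = 35.8289

Area at t=0.716: 35.8289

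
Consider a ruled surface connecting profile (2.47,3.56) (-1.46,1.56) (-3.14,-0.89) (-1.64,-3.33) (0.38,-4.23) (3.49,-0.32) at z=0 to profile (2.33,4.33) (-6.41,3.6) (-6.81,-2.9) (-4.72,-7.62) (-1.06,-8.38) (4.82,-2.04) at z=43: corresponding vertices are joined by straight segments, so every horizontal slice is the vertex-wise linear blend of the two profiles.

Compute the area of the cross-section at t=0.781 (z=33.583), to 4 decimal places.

Cross-section at t=0.781: each vertex is (1-t)·p0[i] + t·p1[i].
  v1: (1-0.781)·(2.47,3.56) + 0.781·(2.33,4.33) = (2.3607,4.1614)
  v2: (1-0.781)·(-1.46,1.56) + 0.781·(-6.41,3.6) = (-5.3260,3.1532)
  v3: (1-0.781)·(-3.14,-0.89) + 0.781·(-6.81,-2.9) = (-6.0063,-2.4598)
  v4: (1-0.781)·(-1.64,-3.33) + 0.781·(-4.72,-7.62) = (-4.0455,-6.6805)
  v5: (1-0.781)·(0.38,-4.23) + 0.781·(-1.06,-8.38) = (-0.7446,-7.4712)
  v6: (1-0.781)·(3.49,-0.32) + 0.781·(4.82,-2.04) = (4.5287,-1.6633)
Shoelace sum Σ(x_i·y_{i+1} − x_{i+1}·y_i):
  i=1: 2.3607·3.1532 − -5.3260·4.1614 = +29.6070 (running +29.6070)
  i=2: -5.3260·-2.4598 − -6.0063·3.1532 = +32.0400 (running +61.6470)
  i=3: -6.0063·-6.6805 − -4.0455·-2.4598 = +30.1737 (running +91.8207)
  i=4: -4.0455·-7.4712 − -0.7446·-6.6805 = +25.2498 (running +117.0706)
  i=5: -0.7446·-1.6633 − 4.5287·-7.4712 = +35.0734 (running +152.1440)
  i=6: 4.5287·4.1614 − 2.3607·-1.6633 = +22.7723 (running +174.9162)
Area = |Σ|/2 = |174.9162|/2 = 87.4581

Area at t=0.781: 87.4581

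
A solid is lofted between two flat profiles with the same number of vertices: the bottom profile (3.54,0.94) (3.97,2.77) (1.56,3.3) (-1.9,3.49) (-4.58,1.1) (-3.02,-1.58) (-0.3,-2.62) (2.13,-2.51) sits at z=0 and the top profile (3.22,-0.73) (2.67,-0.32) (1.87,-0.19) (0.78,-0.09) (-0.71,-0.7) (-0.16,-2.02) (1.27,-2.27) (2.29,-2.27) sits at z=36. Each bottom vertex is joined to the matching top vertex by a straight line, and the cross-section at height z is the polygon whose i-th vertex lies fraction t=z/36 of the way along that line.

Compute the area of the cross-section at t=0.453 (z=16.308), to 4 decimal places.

Cross-section at t=0.453: each vertex is (1-t)·p0[i] + t·p1[i].
  v1: (1-0.453)·(3.54,0.94) + 0.453·(3.22,-0.73) = (3.3950,0.1835)
  v2: (1-0.453)·(3.97,2.77) + 0.453·(2.67,-0.32) = (3.3811,1.3702)
  v3: (1-0.453)·(1.56,3.3) + 0.453·(1.87,-0.19) = (1.7004,1.7190)
  v4: (1-0.453)·(-1.9,3.49) + 0.453·(0.78,-0.09) = (-0.6860,1.8683)
  v5: (1-0.453)·(-4.58,1.1) + 0.453·(-0.71,-0.7) = (-2.8269,0.2846)
  v6: (1-0.453)·(-3.02,-1.58) + 0.453·(-0.16,-2.02) = (-1.7244,-1.7793)
  v7: (1-0.453)·(-0.3,-2.62) + 0.453·(1.27,-2.27) = (0.4112,-2.4615)
  v8: (1-0.453)·(2.13,-2.51) + 0.453·(2.29,-2.27) = (2.2025,-2.4013)
Shoelace sum Σ(x_i·y_{i+1} − x_{i+1}·y_i):
  i=1: 3.3950·1.3702 − 3.3811·0.1835 = +4.0316 (running +4.0316)
  i=2: 3.3811·1.7190 − 1.7004·1.3702 = +3.4822 (running +7.5138)
  i=3: 1.7004·1.8683 − -0.6860·1.7190 = +4.3560 (running +11.8699)
  i=4: -0.6860·0.2846 − -2.8269·1.8683 = +5.0861 (running +16.9560)
  i=5: -2.8269·-1.7793 − -1.7244·0.2846 = +5.5207 (running +22.4767)
  i=6: -1.7244·-2.4615 − 0.4112·-1.7793 = +4.9762 (running +27.4530)
  i=7: 0.4112·-2.4013 − 2.2025·-2.4615 = +4.4339 (running +31.8868)
  i=8: 2.2025·0.1835 − 3.3950·-2.4013 = +8.5566 (running +40.4434)
Area = |Σ|/2 = |40.4434|/2 = 20.2217

Area at t=0.453: 20.2217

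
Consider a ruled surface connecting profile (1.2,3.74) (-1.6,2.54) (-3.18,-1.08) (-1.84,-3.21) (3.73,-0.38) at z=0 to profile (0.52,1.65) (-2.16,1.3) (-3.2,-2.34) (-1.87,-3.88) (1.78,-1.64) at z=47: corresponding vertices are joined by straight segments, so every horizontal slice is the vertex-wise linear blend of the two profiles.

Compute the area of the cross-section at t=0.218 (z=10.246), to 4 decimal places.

Area at t=0.218: 24.8162

Cross-section at t=0.218: each vertex is (1-t)·p0[i] + t·p1[i].
  v1: (1-0.218)·(1.2,3.74) + 0.218·(0.52,1.65) = (1.0518,3.2844)
  v2: (1-0.218)·(-1.6,2.54) + 0.218·(-2.16,1.3) = (-1.7221,2.2697)
  v3: (1-0.218)·(-3.18,-1.08) + 0.218·(-3.2,-2.34) = (-3.1844,-1.3547)
  v4: (1-0.218)·(-1.84,-3.21) + 0.218·(-1.87,-3.88) = (-1.8465,-3.3561)
  v5: (1-0.218)·(3.73,-0.38) + 0.218·(1.78,-1.64) = (3.3049,-0.6547)
Shoelace sum Σ(x_i·y_{i+1} − x_{i+1}·y_i):
  i=1: 1.0518·2.2697 − -1.7221·3.2844 = +8.0431 (running +8.0431)
  i=2: -1.7221·-1.3547 − -3.1844·2.2697 = +9.5603 (running +17.6035)
  i=3: -3.1844·-3.3561 − -1.8465·-1.3547 = +8.1854 (running +25.7889)
  i=4: -1.8465·-0.6547 − 3.3049·-3.3561 = +12.3003 (running +38.0892)
  i=5: 3.3049·3.2844 − 1.0518·-0.6547 = +11.5431 (running +49.6324)
Area = |Σ|/2 = |49.6324|/2 = 24.8162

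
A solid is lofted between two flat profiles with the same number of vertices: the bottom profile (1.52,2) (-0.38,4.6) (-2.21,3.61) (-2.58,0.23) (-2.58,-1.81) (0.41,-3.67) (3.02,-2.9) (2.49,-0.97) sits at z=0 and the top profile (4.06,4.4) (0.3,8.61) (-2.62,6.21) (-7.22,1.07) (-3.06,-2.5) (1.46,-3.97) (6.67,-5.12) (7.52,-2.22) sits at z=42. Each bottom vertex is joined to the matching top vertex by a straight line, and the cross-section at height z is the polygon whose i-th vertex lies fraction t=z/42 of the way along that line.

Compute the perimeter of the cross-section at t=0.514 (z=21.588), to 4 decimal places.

Cross-section at t=0.514: each vertex is (1-t)·p0[i] + t·p1[i].
  v1: (1-0.514)·(1.52,2) + 0.514·(4.06,4.4) = (2.8256,3.2336)
  v2: (1-0.514)·(-0.38,4.6) + 0.514·(0.3,8.61) = (-0.0305,6.6611)
  v3: (1-0.514)·(-2.21,3.61) + 0.514·(-2.62,6.21) = (-2.4207,4.9464)
  v4: (1-0.514)·(-2.58,0.23) + 0.514·(-7.22,1.07) = (-4.9650,0.6618)
  v5: (1-0.514)·(-2.58,-1.81) + 0.514·(-3.06,-2.5) = (-2.8267,-2.1647)
  v6: (1-0.514)·(0.41,-3.67) + 0.514·(1.46,-3.97) = (0.9497,-3.8242)
  v7: (1-0.514)·(3.02,-2.9) + 0.514·(6.67,-5.12) = (4.8961,-4.0411)
  v8: (1-0.514)·(2.49,-0.97) + 0.514·(7.52,-2.22) = (5.0754,-1.6125)
Perimeter = Σ |v_{i+1} − v_i|:
  edge 1→2: √(-2.8560² + 3.4275²) = 4.4615 (running 4.4615)
  edge 2→3: √(-2.3903² + -1.7147²) = 2.9417 (running 7.4032)
  edge 3→4: √(-2.5442² + -4.2846²) = 4.9831 (running 12.3863)
  edge 4→5: √(2.1382² + -2.8264²) = 3.5441 (running 15.9304)
  edge 5→6: √(3.7764² + -1.6595²) = 4.1250 (running 20.0554)
  edge 6→7: √(3.9464² + -0.2169²) = 3.9524 (running 24.0077)
  edge 7→8: √(0.1793² + 2.4286²) = 2.4352 (running 26.4429)
  edge 8→1: √(-2.2499² + 4.8461²) = 5.3429 (running 31.7858)
Perimeter = 31.7858

Perimeter at t=0.514: 31.7858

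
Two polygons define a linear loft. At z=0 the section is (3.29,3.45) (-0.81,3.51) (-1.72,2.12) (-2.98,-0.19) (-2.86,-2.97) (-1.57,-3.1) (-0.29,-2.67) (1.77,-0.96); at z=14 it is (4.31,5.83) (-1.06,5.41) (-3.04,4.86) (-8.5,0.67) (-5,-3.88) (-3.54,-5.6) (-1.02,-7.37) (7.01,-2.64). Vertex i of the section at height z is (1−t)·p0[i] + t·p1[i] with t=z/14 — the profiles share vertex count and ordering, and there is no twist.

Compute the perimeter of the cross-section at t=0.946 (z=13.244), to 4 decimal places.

Cross-section at t=0.946: each vertex is (1-t)·p0[i] + t·p1[i].
  v1: (1-0.946)·(3.29,3.45) + 0.946·(4.31,5.83) = (4.2549,5.7015)
  v2: (1-0.946)·(-0.81,3.51) + 0.946·(-1.06,5.41) = (-1.0465,5.3074)
  v3: (1-0.946)·(-1.72,2.12) + 0.946·(-3.04,4.86) = (-2.9687,4.7120)
  v4: (1-0.946)·(-2.98,-0.19) + 0.946·(-8.5,0.67) = (-8.2019,0.6236)
  v5: (1-0.946)·(-2.86,-2.97) + 0.946·(-5,-3.88) = (-4.8844,-3.8309)
  v6: (1-0.946)·(-1.57,-3.1) + 0.946·(-3.54,-5.6) = (-3.4336,-5.4650)
  v7: (1-0.946)·(-0.29,-2.67) + 0.946·(-1.02,-7.37) = (-0.9806,-7.1162)
  v8: (1-0.946)·(1.77,-0.96) + 0.946·(7.01,-2.64) = (6.7270,-2.5493)
Perimeter = Σ |v_{i+1} − v_i|:
  edge 1→2: √(-5.3014² + -0.3941²) = 5.3160 (running 5.3160)
  edge 2→3: √(-1.9222² + -0.5954²) = 2.0123 (running 7.3284)
  edge 3→4: √(-5.2332² + -4.0885²) = 6.6409 (running 13.9693)
  edge 4→5: √(3.3175² + -4.4544²) = 5.5541 (running 19.5233)
  edge 5→6: √(1.4508² + -1.6341²) = 2.1852 (running 21.7086)
  edge 6→7: √(2.4530² + -1.6512²) = 2.9570 (running 24.6656)
  edge 7→8: √(7.7076² + 4.5669²) = 8.9590 (running 33.6246)
  edge 8→1: √(-2.4721² + 8.2508²) = 8.6132 (running 42.2378)
Perimeter = 42.2378

Perimeter at t=0.946: 42.2378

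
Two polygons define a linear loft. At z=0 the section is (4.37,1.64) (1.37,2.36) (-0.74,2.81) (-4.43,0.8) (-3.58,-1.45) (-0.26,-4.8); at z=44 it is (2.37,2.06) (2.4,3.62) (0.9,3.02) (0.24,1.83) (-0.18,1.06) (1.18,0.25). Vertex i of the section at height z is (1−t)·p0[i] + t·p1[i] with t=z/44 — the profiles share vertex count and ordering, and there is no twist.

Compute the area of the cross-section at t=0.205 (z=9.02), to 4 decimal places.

Cross-section at t=0.205: each vertex is (1-t)·p0[i] + t·p1[i].
  v1: (1-0.205)·(4.37,1.64) + 0.205·(2.37,2.06) = (3.9600,1.7261)
  v2: (1-0.205)·(1.37,2.36) + 0.205·(2.4,3.62) = (1.5812,2.6183)
  v3: (1-0.205)·(-0.74,2.81) + 0.205·(0.9,3.02) = (-0.4038,2.8531)
  v4: (1-0.205)·(-4.43,0.8) + 0.205·(0.24,1.83) = (-3.4727,1.0112)
  v5: (1-0.205)·(-3.58,-1.45) + 0.205·(-0.18,1.06) = (-2.8830,-0.9354)
  v6: (1-0.205)·(-0.26,-4.8) + 0.205·(1.18,0.25) = (0.0352,-3.7647)
Shoelace sum Σ(x_i·y_{i+1} − x_{i+1}·y_i):
  i=1: 3.9600·2.6183 − 1.5812·1.7261 = +7.6392 (running +7.6392)
  i=2: 1.5812·2.8531 − -0.4038·2.6183 = +5.5684 (running +13.2076)
  i=3: -0.4038·1.0112 − -3.4727·2.8531 = +9.4993 (running +22.7070)
  i=4: -3.4727·-0.9354 − -2.8830·1.0112 = +6.1636 (running +28.8706)
  i=5: -2.8830·-3.7647 − 0.0352·-0.9354 = +10.8867 (running +39.7573)
  i=6: 0.0352·1.7261 − 3.9600·-3.7647 = +14.9692 (running +54.7265)
Area = |Σ|/2 = |54.7265|/2 = 27.3632

Area at t=0.205: 27.3632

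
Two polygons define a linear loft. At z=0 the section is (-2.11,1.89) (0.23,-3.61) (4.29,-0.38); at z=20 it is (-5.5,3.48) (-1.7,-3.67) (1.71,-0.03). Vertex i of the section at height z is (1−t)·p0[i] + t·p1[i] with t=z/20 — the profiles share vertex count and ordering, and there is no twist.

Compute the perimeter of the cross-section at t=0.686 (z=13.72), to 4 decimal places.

Perimeter at t=0.686: 20.0887

Cross-section at t=0.686: each vertex is (1-t)·p0[i] + t·p1[i].
  v1: (1-0.686)·(-2.11,1.89) + 0.686·(-5.5,3.48) = (-4.4355,2.9807)
  v2: (1-0.686)·(0.23,-3.61) + 0.686·(-1.7,-3.67) = (-1.0940,-3.6512)
  v3: (1-0.686)·(4.29,-0.38) + 0.686·(1.71,-0.03) = (2.5201,-0.1399)
Perimeter = Σ |v_{i+1} − v_i|:
  edge 1→2: √(3.3416² + -6.6319²) = 7.4262 (running 7.4262)
  edge 2→3: √(3.6141² + 3.5113²) = 5.0389 (running 12.4651)
  edge 3→1: √(-6.9557² + 3.1206²) = 7.6236 (running 20.0887)
Perimeter = 20.0887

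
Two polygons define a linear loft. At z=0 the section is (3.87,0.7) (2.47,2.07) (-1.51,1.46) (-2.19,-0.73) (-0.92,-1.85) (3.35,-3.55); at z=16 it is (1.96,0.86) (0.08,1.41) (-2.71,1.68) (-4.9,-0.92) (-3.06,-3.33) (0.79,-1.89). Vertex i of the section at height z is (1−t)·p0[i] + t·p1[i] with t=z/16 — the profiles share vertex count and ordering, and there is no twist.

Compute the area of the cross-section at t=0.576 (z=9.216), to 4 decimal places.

Cross-section at t=0.576: each vertex is (1-t)·p0[i] + t·p1[i].
  v1: (1-0.576)·(3.87,0.7) + 0.576·(1.96,0.86) = (2.7698,0.7922)
  v2: (1-0.576)·(2.47,2.07) + 0.576·(0.08,1.41) = (1.0934,1.6898)
  v3: (1-0.576)·(-1.51,1.46) + 0.576·(-2.71,1.68) = (-2.2012,1.5867)
  v4: (1-0.576)·(-2.19,-0.73) + 0.576·(-4.9,-0.92) = (-3.7510,-0.8394)
  v5: (1-0.576)·(-0.92,-1.85) + 0.576·(-3.06,-3.33) = (-2.1526,-2.7025)
  v6: (1-0.576)·(3.35,-3.55) + 0.576·(0.79,-1.89) = (1.8754,-2.5938)
Shoelace sum Σ(x_i·y_{i+1} − x_{i+1}·y_i):
  i=1: 2.7698·1.6898 − 1.0934·0.7922 = +3.8145 (running +3.8145)
  i=2: 1.0934·1.5867 − -2.2012·1.6898 = +5.4545 (running +9.2690)
  i=3: -2.2012·-0.8394 − -3.7510·1.5867 = +7.7995 (running +17.0685)
  i=4: -3.7510·-2.7025 − -2.1526·-0.8394 = +8.3299 (running +25.3984)
  i=5: -2.1526·-2.5938 − 1.8754·-2.7025 = +10.6519 (running +36.0503)
  i=6: 1.8754·0.7922 − 2.7698·-2.5938 = +8.6702 (running +44.7205)
Area = |Σ|/2 = |44.7205|/2 = 22.3602

Area at t=0.576: 22.3602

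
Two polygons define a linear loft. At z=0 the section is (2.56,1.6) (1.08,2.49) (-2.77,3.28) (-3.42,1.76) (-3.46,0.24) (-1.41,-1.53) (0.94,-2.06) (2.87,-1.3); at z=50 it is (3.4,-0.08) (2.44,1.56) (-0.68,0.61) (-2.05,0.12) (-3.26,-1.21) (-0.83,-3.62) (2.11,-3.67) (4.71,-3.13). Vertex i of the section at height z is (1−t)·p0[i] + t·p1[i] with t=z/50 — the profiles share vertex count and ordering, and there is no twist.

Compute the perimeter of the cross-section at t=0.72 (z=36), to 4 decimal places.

Cross-section at t=0.72: each vertex is (1-t)·p0[i] + t·p1[i].
  v1: (1-0.72)·(2.56,1.6) + 0.72·(3.4,-0.08) = (3.1648,0.3904)
  v2: (1-0.72)·(1.08,2.49) + 0.72·(2.44,1.56) = (2.0592,1.8204)
  v3: (1-0.72)·(-2.77,3.28) + 0.72·(-0.68,0.61) = (-1.2652,1.3576)
  v4: (1-0.72)·(-3.42,1.76) + 0.72·(-2.05,0.12) = (-2.4336,0.5792)
  v5: (1-0.72)·(-3.46,0.24) + 0.72·(-3.26,-1.21) = (-3.3160,-0.8040)
  v6: (1-0.72)·(-1.41,-1.53) + 0.72·(-0.83,-3.62) = (-0.9924,-3.0348)
  v7: (1-0.72)·(0.94,-2.06) + 0.72·(2.11,-3.67) = (1.7824,-3.2192)
  v8: (1-0.72)·(2.87,-1.3) + 0.72·(4.71,-3.13) = (4.1948,-2.6176)
Perimeter = Σ |v_{i+1} − v_i|:
  edge 1→2: √(-1.1056² + 1.4300²) = 1.8076 (running 1.8076)
  edge 2→3: √(-3.3244² + -0.4628²) = 3.3565 (running 5.1640)
  edge 3→4: √(-1.1684² + -0.7784²) = 1.4039 (running 6.5680)
  edge 4→5: √(-0.8824² + -1.3832²) = 1.6407 (running 8.2087)
  edge 5→6: √(2.3236² + -2.2308²) = 3.2211 (running 11.4298)
  edge 6→7: √(2.7748² + -0.1844²) = 2.7809 (running 14.2107)
  edge 7→8: √(2.4124² + 0.6016²) = 2.4863 (running 16.6970)
  edge 8→1: √(-1.0300² + 3.0080²) = 3.1795 (running 19.8764)
Perimeter = 19.8764

Perimeter at t=0.72: 19.8764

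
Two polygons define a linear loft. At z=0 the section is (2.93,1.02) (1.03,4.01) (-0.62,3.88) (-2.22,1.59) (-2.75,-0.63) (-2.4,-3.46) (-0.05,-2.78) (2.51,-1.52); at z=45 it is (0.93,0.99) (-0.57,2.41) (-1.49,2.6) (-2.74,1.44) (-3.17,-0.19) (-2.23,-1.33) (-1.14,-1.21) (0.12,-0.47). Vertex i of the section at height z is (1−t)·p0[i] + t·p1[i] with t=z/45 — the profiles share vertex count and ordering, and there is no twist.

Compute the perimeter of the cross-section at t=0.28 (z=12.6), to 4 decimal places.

Cross-section at t=0.28: each vertex is (1-t)·p0[i] + t·p1[i].
  v1: (1-0.28)·(2.93,1.02) + 0.28·(0.93,0.99) = (2.3700,1.0116)
  v2: (1-0.28)·(1.03,4.01) + 0.28·(-0.57,2.41) = (0.5820,3.5620)
  v3: (1-0.28)·(-0.62,3.88) + 0.28·(-1.49,2.6) = (-0.8636,3.5216)
  v4: (1-0.28)·(-2.22,1.59) + 0.28·(-2.74,1.44) = (-2.3656,1.5480)
  v5: (1-0.28)·(-2.75,-0.63) + 0.28·(-3.17,-0.19) = (-2.8676,-0.5068)
  v6: (1-0.28)·(-2.4,-3.46) + 0.28·(-2.23,-1.33) = (-2.3524,-2.8636)
  v7: (1-0.28)·(-0.05,-2.78) + 0.28·(-1.14,-1.21) = (-0.3552,-2.3404)
  v8: (1-0.28)·(2.51,-1.52) + 0.28·(0.12,-0.47) = (1.8408,-1.2260)
Perimeter = Σ |v_{i+1} − v_i|:
  edge 1→2: √(-1.7880² + 2.5504²) = 3.1147 (running 3.1147)
  edge 2→3: √(-1.4456² + -0.0404²) = 1.4462 (running 4.5609)
  edge 3→4: √(-1.5020² + -1.9736²) = 2.4801 (running 7.0410)
  edge 4→5: √(-0.5020² + -2.0548²) = 2.1152 (running 9.1563)
  edge 5→6: √(0.5152² + -2.3568²) = 2.4125 (running 11.5687)
  edge 6→7: √(1.9972² + 0.5232²) = 2.0646 (running 13.6333)
  edge 7→8: √(2.1960² + 1.1144²) = 2.4626 (running 16.0959)
  edge 8→1: √(0.5292² + 2.2376²) = 2.2993 (running 18.3952)
Perimeter = 18.3952

Perimeter at t=0.28: 18.3952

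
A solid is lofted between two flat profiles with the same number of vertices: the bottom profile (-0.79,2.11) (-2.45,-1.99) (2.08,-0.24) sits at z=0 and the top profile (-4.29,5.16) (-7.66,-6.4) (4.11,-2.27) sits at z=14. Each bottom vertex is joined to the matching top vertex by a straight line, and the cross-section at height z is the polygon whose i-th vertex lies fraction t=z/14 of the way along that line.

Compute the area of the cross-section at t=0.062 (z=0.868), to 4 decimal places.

Area at t=0.062: 9.6826

Cross-section at t=0.062: each vertex is (1-t)·p0[i] + t·p1[i].
  v1: (1-0.062)·(-0.79,2.11) + 0.062·(-4.29,5.16) = (-1.0070,2.2991)
  v2: (1-0.062)·(-2.45,-1.99) + 0.062·(-7.66,-6.4) = (-2.7730,-2.2634)
  v3: (1-0.062)·(2.08,-0.24) + 0.062·(4.11,-2.27) = (2.2059,-0.3659)
Shoelace sum Σ(x_i·y_{i+1} − x_{i+1}·y_i):
  i=1: -1.0070·-2.2634 − -2.7730·2.2991 = +8.6547 (running +8.6547)
  i=2: -2.7730·-0.3659 − 2.2059·-2.2634 = +6.0073 (running +14.6620)
  i=3: 2.2059·2.2991 − -1.0070·-0.3659 = +4.7031 (running +19.3651)
Area = |Σ|/2 = |19.3651|/2 = 9.6826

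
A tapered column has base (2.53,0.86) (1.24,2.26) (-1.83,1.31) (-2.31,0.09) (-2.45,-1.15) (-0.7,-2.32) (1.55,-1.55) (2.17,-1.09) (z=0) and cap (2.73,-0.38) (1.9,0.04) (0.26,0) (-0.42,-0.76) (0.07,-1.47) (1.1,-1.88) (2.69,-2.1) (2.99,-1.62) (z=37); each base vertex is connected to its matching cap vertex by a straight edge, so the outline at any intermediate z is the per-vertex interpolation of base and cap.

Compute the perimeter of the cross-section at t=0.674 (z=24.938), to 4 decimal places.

Cross-section at t=0.674: each vertex is (1-t)·p0[i] + t·p1[i].
  v1: (1-0.674)·(2.53,0.86) + 0.674·(2.73,-0.38) = (2.6648,0.0242)
  v2: (1-0.674)·(1.24,2.26) + 0.674·(1.9,0.04) = (1.6848,0.7637)
  v3: (1-0.674)·(-1.83,1.31) + 0.674·(0.26,0) = (-0.4213,0.4271)
  v4: (1-0.674)·(-2.31,0.09) + 0.674·(-0.42,-0.76) = (-1.0361,-0.4829)
  v5: (1-0.674)·(-2.45,-1.15) + 0.674·(0.07,-1.47) = (-0.7515,-1.3657)
  v6: (1-0.674)·(-0.7,-2.32) + 0.674·(1.1,-1.88) = (0.5132,-2.0234)
  v7: (1-0.674)·(1.55,-1.55) + 0.674·(2.69,-2.1) = (2.3184,-1.9207)
  v8: (1-0.674)·(2.17,-1.09) + 0.674·(2.99,-1.62) = (2.7227,-1.4472)
Perimeter = Σ |v_{i+1} − v_i|:
  edge 1→2: √(-0.9800² + 0.7395²) = 1.2277 (running 1.2277)
  edge 2→3: √(-2.1062² + -0.3367²) = 2.1329 (running 3.3606)
  edge 3→4: √(-0.6148² + -0.9100²) = 1.0982 (running 4.4588)
  edge 4→5: √(0.2846² + -0.8828²) = 0.9275 (running 5.3863)
  edge 5→6: √(1.2647² + -0.6578²) = 1.4255 (running 6.8118)
  edge 6→7: √(1.8052² + 0.1027²) = 1.8081 (running 8.6199)
  edge 7→8: √(0.4043² + 0.4735²) = 0.6226 (running 9.2425)
  edge 8→1: √(-0.0579² + 1.4715²) = 1.4726 (running 10.7151)
Perimeter = 10.7151

Perimeter at t=0.674: 10.7151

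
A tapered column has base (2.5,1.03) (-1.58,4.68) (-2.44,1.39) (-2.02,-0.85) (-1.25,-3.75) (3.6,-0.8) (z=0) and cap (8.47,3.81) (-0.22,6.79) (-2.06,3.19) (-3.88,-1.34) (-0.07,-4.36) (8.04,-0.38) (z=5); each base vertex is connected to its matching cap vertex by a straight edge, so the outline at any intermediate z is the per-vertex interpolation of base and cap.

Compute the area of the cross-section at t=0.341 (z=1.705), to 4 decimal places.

Cross-section at t=0.341: each vertex is (1-t)·p0[i] + t·p1[i].
  v1: (1-0.341)·(2.5,1.03) + 0.341·(8.47,3.81) = (4.5358,1.9780)
  v2: (1-0.341)·(-1.58,4.68) + 0.341·(-0.22,6.79) = (-1.1162,5.3995)
  v3: (1-0.341)·(-2.44,1.39) + 0.341·(-2.06,3.19) = (-2.3104,2.0038)
  v4: (1-0.341)·(-2.02,-0.85) + 0.341·(-3.88,-1.34) = (-2.6543,-1.0171)
  v5: (1-0.341)·(-1.25,-3.75) + 0.341·(-0.07,-4.36) = (-0.8476,-3.9580)
  v6: (1-0.341)·(3.6,-0.8) + 0.341·(8.04,-0.38) = (5.1140,-0.6568)
Shoelace sum Σ(x_i·y_{i+1} − x_{i+1}·y_i):
  i=1: 4.5358·5.3995 − -1.1162·1.9780 = +26.6988 (running +26.6988)
  i=2: -1.1162·2.0038 − -2.3104·5.3995 = +10.2384 (running +36.9373)
  i=3: -2.3104·-1.0171 − -2.6543·2.0038 = +7.6685 (running +44.6058)
  i=4: -2.6543·-3.9580 − -0.8476·-1.0171 = +9.6435 (running +54.2492)
  i=5: -0.8476·-0.6568 − 5.1140·-3.9580 = +20.7981 (running +75.0474)
  i=6: 5.1140·1.9780 − 4.5358·-0.6568 = +13.0945 (running +88.1418)
Area = |Σ|/2 = |88.1418|/2 = 44.0709

Area at t=0.341: 44.0709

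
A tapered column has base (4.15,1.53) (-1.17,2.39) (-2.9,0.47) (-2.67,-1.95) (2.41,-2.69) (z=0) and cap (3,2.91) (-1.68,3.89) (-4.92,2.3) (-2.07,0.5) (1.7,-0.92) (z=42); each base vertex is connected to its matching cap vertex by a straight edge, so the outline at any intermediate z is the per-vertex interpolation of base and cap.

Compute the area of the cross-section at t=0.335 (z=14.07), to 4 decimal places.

Area at t=0.335: 24.5102

Cross-section at t=0.335: each vertex is (1-t)·p0[i] + t·p1[i].
  v1: (1-0.335)·(4.15,1.53) + 0.335·(3,2.91) = (3.7648,1.9923)
  v2: (1-0.335)·(-1.17,2.39) + 0.335·(-1.68,3.89) = (-1.3409,2.8925)
  v3: (1-0.335)·(-2.9,0.47) + 0.335·(-4.92,2.3) = (-3.5767,1.0831)
  v4: (1-0.335)·(-2.67,-1.95) + 0.335·(-2.07,0.5) = (-2.4690,-1.1293)
  v5: (1-0.335)·(2.41,-2.69) + 0.335·(1.7,-0.92) = (2.1722,-2.0971)
Shoelace sum Σ(x_i·y_{i+1} − x_{i+1}·y_i):
  i=1: 3.7648·2.8925 − -1.3409·1.9923 = +13.5609 (running +13.5609)
  i=2: -1.3409·1.0831 − -3.5767·2.8925 = +8.8934 (running +22.4543)
  i=3: -3.5767·-1.1293 − -2.4690·1.0831 = +6.7130 (running +29.1674)
  i=4: -2.4690·-2.0971 − 2.1722·-1.1293 = +7.6305 (running +36.7979)
  i=5: 2.1722·1.9923 − 3.7648·-2.0971 = +12.2224 (running +49.0203)
Area = |Σ|/2 = |49.0203|/2 = 24.5102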